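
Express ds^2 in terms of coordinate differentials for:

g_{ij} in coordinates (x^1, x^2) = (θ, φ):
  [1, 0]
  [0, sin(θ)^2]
ds^2 = g_{ij} dx^i dx^j; only the non-zero components contribute.
ds^2 = dθ^2 + sin(θ)^2 dφ^2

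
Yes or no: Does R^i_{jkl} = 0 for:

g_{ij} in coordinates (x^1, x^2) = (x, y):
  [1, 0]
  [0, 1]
All metric components are constant, so every Christoffel symbol vanishes and R^i_{jkl} = 0.
Yes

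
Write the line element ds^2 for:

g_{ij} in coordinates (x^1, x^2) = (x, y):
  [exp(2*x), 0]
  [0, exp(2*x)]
ds^2 = g_{ij} dx^i dx^j; only the non-zero components contribute.
ds^2 = exp(2*x) dx^2 + exp(2*x) dy^2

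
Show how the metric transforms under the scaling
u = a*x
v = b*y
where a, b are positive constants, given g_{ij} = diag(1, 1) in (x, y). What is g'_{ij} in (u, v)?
Invert the transformation: x = u/a, y = v/b
g'_{ij} = (∂x^k/∂x'^i)(∂x^l/∂x'^j) g_{kl}; with g_{kl} = δ_{kl} this is Σ_k (∂x^k/∂x'^i)(∂x^k/∂x'^j).
Jacobian: ∂x/∂u = 1/a, ∂x/∂v = 0, ∂y/∂u = 0, ∂y/∂v = 1/b
g'_{uu} = (1/a)(1/a) + (0)(0) = 1/a^2
g'_{uv} = (1/a)(0) + (0)(1/b) = 0
g'_{vv} = (0)(0) + (1/b)(1/b) = 1/b^2
g'_{ij} = diag(1/a^2, 1/b^2)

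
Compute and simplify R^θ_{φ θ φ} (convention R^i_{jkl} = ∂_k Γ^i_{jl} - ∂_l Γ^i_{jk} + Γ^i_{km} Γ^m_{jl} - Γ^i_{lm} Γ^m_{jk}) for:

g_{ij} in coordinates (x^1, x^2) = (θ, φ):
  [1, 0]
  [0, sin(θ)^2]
Non-zero Christoffel symbols (Γ^k_{ij} = Γ^k_{ji}):
Γ^θ_{φ φ} = -sin(2*θ)/2
Γ^φ_{θ φ} = 1/tan(θ)
R^θ_{φ θ φ} = ∂_θ Γ^θ_{φ φ} - ∂_φ Γ^θ_{φ θ} + Γ^θ_{θ m} Γ^m_{φ φ} - Γ^θ_{φ m} Γ^m_{φ θ}
  = (-cos(2*θ)) - (0) + (0) - (-cos(θ)^2) = sin(θ)^2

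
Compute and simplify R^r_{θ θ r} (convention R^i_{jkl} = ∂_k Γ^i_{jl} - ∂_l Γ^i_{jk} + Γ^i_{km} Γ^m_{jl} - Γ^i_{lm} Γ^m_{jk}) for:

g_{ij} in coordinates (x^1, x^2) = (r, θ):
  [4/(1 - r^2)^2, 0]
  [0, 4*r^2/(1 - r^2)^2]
Non-zero Christoffel symbols (Γ^k_{ij} = Γ^k_{ji}):
Γ^r_{r r} = 2*r/(1 - r^2)
Γ^r_{θ θ} = (r^3 + r)/(r^2 - 1)
Γ^θ_{r θ} = (-r^2 - 1)/(r^3 - r)
R^r_{θ θ r} = ∂_θ Γ^r_{θ r} - ∂_r Γ^r_{θ θ} + Γ^r_{θ m} Γ^m_{θ r} - Γ^r_{r m} Γ^m_{θ θ}
  = (0) - ((r^4 - 4*r^2 - 1)/(r^2 - 1)^2) + (-(r^2 + 1)^2/(r^2 - 1)^2) - (-2*r^2*(r^2 + 1)/(r^2 - 1)^2) = 4*r^2/(r^2 - 1)^2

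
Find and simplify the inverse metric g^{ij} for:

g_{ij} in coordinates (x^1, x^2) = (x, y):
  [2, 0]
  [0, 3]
The metric is diagonal, so g^{ij} is diagonal with entries 1/g_{ii}: diag(1/2, 1/3).
g^{ij}:
  [1/2, 0]
  [0, 1/3]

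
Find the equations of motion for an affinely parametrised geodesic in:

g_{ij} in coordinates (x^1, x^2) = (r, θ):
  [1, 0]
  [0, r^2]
Geodesic equation: d^2x^k/dλ^2 + Γ^k_{ij} (dx^i/dλ)(dx^j/dλ) = 0.
Non-zero Christoffel symbols:
Γ^r_{θ θ} = -r
Γ^θ_{r θ} = 1/r
Substituting (the symmetric pair Γ^k_{ij}, Γ^k_{ji} combines into a factor 2):
d^2r/dλ^2 - r (dθ/dλ)^2 = 0
d^2θ/dλ^2 + (2/r) (dr/dλ)(dθ/dλ) = 0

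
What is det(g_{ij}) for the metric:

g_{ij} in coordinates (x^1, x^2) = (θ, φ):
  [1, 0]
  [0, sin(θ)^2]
For a 2×2 metric: det(g) = g_{11}·g_{22} - g_{12}·g_{21}
= (1)·(sin(θ)^2) - (0)·(0)
= sin(θ)^2 - 0
det(g) = sin(θ)^2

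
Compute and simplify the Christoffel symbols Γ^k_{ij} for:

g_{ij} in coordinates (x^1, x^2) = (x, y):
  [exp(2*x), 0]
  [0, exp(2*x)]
Using Γ^k_{ij} = (1/2) g^{km} (∂_i g_{mj} + ∂_j g_{mi} - ∂_m g_{ij}); the metric is diagonal, so only the m = k term contributes.
Non-zero symbols (using the symmetry Γ^k_{ij} = Γ^k_{ji}):
Γ^x_{x x} = (1/2) g^{xx} (∂_x g_{xx} + ∂_x g_{xx} - ∂_x g_{xx}) = (1/2)(exp(-2*x))((2*exp(2*x)) + (2*exp(2*x)) - (2*exp(2*x))) = 1
Γ^x_{y y} = (1/2) g^{xx} (∂_y g_{xy} + ∂_y g_{xy} - ∂_x g_{yy}) = (1/2)(exp(-2*x))((0) + (0) - (2*exp(2*x))) = -1
Γ^y_{x y} = (1/2) g^{yy} (∂_x g_{yy} + ∂_y g_{yx} - ∂_y g_{xy}) = (1/2)(exp(-2*x))((2*exp(2*x)) + (0) - (0)) = 1
All other Christoffel symbols are zero.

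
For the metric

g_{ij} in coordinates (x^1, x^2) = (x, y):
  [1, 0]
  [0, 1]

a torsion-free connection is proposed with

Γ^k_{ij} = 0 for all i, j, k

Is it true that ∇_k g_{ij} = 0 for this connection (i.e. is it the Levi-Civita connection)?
Using ∇_k g_{ij} = ∂_k g_{ij} - Γ^m_{ki} g_{mj} - Γ^m_{kj} g_{im}:
e.g. ∇_y g_{xy} = (0) - (0) - (0) = 0
Every component ∇_k g_{ij} vanishes: the connection is metric compatible.
Yes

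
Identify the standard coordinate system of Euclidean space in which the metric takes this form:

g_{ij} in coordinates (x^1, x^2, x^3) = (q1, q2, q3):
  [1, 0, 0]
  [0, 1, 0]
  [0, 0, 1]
All components are constant and the metric is the identity, i.e. orthonormal rectilinear coordinates.
Cartesian (3D) coordinates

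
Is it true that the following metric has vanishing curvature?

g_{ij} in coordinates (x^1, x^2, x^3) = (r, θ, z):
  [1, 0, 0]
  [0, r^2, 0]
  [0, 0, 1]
Non-zero Christoffel symbols:
Γ^r_{θ θ} = -r
Γ^θ_{r θ} = 1/r
Ricci tensor: R_{rr} = 0, R_{rθ} = 0, R_{rz} = 0, R_{θθ} = 0, R_{θz} = 0, R_{zz} = 0
All R_{ij} vanish; in 3 dimensions the Riemann tensor is fully determined by the Ricci tensor, so R^i_{jkl} = 0: the metric is flat (curvilinear coordinates on flat space).
Yes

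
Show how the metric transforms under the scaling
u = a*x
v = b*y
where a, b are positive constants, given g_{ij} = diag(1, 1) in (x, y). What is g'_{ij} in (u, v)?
Invert the transformation: x = u/a, y = v/b
g'_{ij} = (∂x^k/∂x'^i)(∂x^l/∂x'^j) g_{kl}; with g_{kl} = δ_{kl} this is Σ_k (∂x^k/∂x'^i)(∂x^k/∂x'^j).
Jacobian: ∂x/∂u = 1/a, ∂x/∂v = 0, ∂y/∂u = 0, ∂y/∂v = 1/b
g'_{uu} = (1/a)(1/a) + (0)(0) = 1/a^2
g'_{uv} = (1/a)(0) + (0)(1/b) = 0
g'_{vv} = (0)(0) + (1/b)(1/b) = 1/b^2
g'_{ij} = diag(1/a^2, 1/b^2)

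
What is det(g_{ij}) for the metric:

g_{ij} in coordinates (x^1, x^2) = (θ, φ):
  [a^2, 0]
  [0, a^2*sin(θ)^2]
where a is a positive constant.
For a 2×2 metric: det(g) = g_{11}·g_{22} - g_{12}·g_{21}
= (a^2)·(a^2*sin(θ)^2) - (0)·(0)
= a^4*sin(θ)^2 - 0
det(g) = a^4*sin(θ)^2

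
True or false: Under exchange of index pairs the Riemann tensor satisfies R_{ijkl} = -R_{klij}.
The pair-exchange symmetry has a plus sign: R_{ijkl} = +R_{klij}.
False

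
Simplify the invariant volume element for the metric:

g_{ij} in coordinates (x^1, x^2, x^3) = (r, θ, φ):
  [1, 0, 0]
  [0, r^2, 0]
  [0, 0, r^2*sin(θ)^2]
det(g) = r^4*sin(θ)^2
√|det(g)| = r^2*sin(θ) (taking 0 < θ < π so that |sin(θ)| = sin(θ))
Volume element: dV = r^2*sin(θ) dr dθ dφ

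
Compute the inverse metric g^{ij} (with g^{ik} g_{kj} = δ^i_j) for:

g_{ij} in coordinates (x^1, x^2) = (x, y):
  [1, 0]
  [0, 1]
The metric is diagonal, so g^{ij} is diagonal with entries 1/g_{ii}: diag(1, 1).
g^{ij}:
  [1, 0]
  [0, 1]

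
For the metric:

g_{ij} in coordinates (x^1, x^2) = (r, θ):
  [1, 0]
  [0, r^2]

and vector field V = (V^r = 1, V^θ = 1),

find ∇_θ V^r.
Non-zero Christoffel symbols:
Γ^r_{θ θ} = -r
Γ^θ_{r θ} = 1/r
∇_θ V^r = ∂_θ V^r + Γ^r_{θ j} V^j
  = (0) + (0)(1) + (-r)(1)
  = -r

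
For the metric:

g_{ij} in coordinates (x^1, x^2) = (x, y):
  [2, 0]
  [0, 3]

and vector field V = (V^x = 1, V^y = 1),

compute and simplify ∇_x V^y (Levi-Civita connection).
All Christoffel symbols are zero.
∇_x V^y = ∂_x V^y + Γ^y_{x j} V^j
  = (0) + (0)(1) + (0)(1)
  = 0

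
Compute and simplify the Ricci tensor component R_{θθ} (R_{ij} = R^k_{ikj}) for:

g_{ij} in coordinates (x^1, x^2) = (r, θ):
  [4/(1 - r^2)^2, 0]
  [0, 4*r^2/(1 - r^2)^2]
Non-zero Christoffel symbols (Γ^k_{ij} = Γ^k_{ji}):
Γ^r_{r r} = 2*r/(1 - r^2)
Γ^r_{θ θ} = (r^3 + r)/(r^2 - 1)
Γ^θ_{r θ} = (-r^2 - 1)/(r^3 - r)
R^r_{θ r θ} = ∂_r Γ^r_{θ θ} - ∂_θ Γ^r_{θ r} + Γ^r_{r m} Γ^m_{θ θ} - Γ^r_{θ m} Γ^m_{θ r}
  = ((r^4 - 4*r^2 - 1)/(r^2 - 1)^2) - (0) + (-2*r^2*(r^2 + 1)/(r^2 - 1)^2) - (-(r^2 + 1)^2/(r^2 - 1)^2) = -4*r^2/(r^2 - 1)^2
R^θ_{θ θ θ} = 0 (a repeated index in an antisymmetric pair)
R_{θθ} = R^r_{θ r θ} + R^θ_{θ θ θ} = (-4*r^2/(r^2 - 1)^2) + (0) = -4*r^2/(r^2 - 1)^2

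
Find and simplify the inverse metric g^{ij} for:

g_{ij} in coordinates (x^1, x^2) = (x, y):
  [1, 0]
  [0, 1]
The metric is diagonal, so g^{ij} is diagonal with entries 1/g_{ii}: diag(1, 1).
g^{ij}:
  [1, 0]
  [0, 1]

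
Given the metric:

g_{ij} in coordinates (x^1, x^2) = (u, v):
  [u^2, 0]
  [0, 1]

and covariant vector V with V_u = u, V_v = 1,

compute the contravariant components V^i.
Inverse metric (diagonal): g^{uu} = 1/u^2, g^{vv} = 1
V^i = g^{ij} V_j:
V^u = (1/u^2)(u) + (0)(1) = 1/u
V^v = (0)(u) + (1)(1) = 1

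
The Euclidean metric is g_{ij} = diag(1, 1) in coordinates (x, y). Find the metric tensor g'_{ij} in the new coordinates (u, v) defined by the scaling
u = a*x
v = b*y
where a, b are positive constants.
Invert the transformation: x = u/a, y = v/b
g'_{ij} = (∂x^k/∂x'^i)(∂x^l/∂x'^j) g_{kl}; with g_{kl} = δ_{kl} this is Σ_k (∂x^k/∂x'^i)(∂x^k/∂x'^j).
Jacobian: ∂x/∂u = 1/a, ∂x/∂v = 0, ∂y/∂u = 0, ∂y/∂v = 1/b
g'_{uu} = (1/a)(1/a) + (0)(0) = 1/a^2
g'_{uv} = (1/a)(0) + (0)(1/b) = 0
g'_{vv} = (0)(0) + (1/b)(1/b) = 1/b^2
g'_{ij} = diag(1/a^2, 1/b^2)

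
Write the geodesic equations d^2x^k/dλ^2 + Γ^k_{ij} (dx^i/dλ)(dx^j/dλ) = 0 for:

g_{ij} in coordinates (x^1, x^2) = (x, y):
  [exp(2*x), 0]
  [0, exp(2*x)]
Geodesic equation: d^2x^k/dλ^2 + Γ^k_{ij} (dx^i/dλ)(dx^j/dλ) = 0.
Non-zero Christoffel symbols:
Γ^x_{x x} = 1
Γ^x_{y y} = -1
Γ^y_{x y} = 1
Substituting (the symmetric pair Γ^k_{ij}, Γ^k_{ji} combines into a factor 2):
d^2x/dλ^2 + (dx/dλ)^2 - (dy/dλ)^2 = 0
d^2y/dλ^2 + 2 (dx/dλ)(dy/dλ) = 0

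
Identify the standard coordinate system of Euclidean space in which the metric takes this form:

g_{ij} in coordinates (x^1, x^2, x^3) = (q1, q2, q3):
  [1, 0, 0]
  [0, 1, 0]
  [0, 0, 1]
All components are constant and the metric is the identity, i.e. orthonormal rectilinear coordinates.
Cartesian (3D) coordinates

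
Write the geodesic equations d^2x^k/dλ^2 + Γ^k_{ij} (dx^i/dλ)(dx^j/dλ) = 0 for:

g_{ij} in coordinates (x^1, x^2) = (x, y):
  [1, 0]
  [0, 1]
Geodesic equation: d^2x^k/dλ^2 + Γ^k_{ij} (dx^i/dλ)(dx^j/dλ) = 0.
All Christoffel symbols vanish, so the geodesics are straight lines:
d^2x/dλ^2 = 0
d^2y/dλ^2 = 0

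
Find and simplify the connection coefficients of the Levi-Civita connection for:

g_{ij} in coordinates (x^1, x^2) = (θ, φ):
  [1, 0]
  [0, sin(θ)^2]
Using Γ^k_{ij} = (1/2) g^{km} (∂_i g_{mj} + ∂_j g_{mi} - ∂_m g_{ij}); the metric is diagonal, so only the m = k term contributes.
Non-zero symbols (using the symmetry Γ^k_{ij} = Γ^k_{ji}):
Γ^θ_{φ φ} = (1/2) g^{θθ} (∂_φ g_{θφ} + ∂_φ g_{θφ} - ∂_θ g_{φφ}) = (1/2)(1)((0) + (0) - (sin(2*θ))) = -sin(2*θ)/2
Γ^φ_{θ φ} = (1/2) g^{φφ} (∂_θ g_{φφ} + ∂_φ g_{φθ} - ∂_φ g_{θφ}) = (1/2)(1/sin(θ)^2)((sin(2*θ)) + (0) - (0)) = 1/tan(θ)
All other Christoffel symbols are zero.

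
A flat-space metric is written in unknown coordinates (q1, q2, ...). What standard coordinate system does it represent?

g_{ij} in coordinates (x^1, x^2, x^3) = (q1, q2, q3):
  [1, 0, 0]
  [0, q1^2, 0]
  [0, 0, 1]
The line element ds^2 = dq1^2 + q1^2 dq2^2 + dq3^2 is dr^2 + r^2 dθ^2 + dz^2 with q1 = r, q2 = θ, q3 = z.
cylindrical coordinates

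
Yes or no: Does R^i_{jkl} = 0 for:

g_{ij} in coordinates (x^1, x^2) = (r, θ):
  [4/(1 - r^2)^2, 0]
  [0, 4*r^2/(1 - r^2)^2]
Non-zero Christoffel symbols:
Γ^r_{r r} = 2*r/(1 - r^2)
Γ^r_{θ θ} = (r^3 + r)/(r^2 - 1)
Γ^θ_{r θ} = (-r^2 - 1)/(r^3 - r)
Ricci tensor: R_{rr} = -4/(r^2 - 1)^2, R_{rθ} = 0, R_{θθ} = -4*r^2/(r^2 - 1)^2
The Ricci tensor is non-zero, so the Riemann tensor is non-zero: not flat.
No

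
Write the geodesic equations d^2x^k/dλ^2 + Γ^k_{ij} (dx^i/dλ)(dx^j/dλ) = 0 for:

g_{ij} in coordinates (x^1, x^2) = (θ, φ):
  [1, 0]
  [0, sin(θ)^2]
Geodesic equation: d^2x^k/dλ^2 + Γ^k_{ij} (dx^i/dλ)(dx^j/dλ) = 0.
Non-zero Christoffel symbols:
Γ^θ_{φ φ} = -sin(2*θ)/2
Γ^φ_{θ φ} = 1/tan(θ)
Substituting (the symmetric pair Γ^k_{ij}, Γ^k_{ji} combines into a factor 2):
d^2θ/dλ^2 - (sin(2*θ)/2) (dφ/dλ)^2 = 0
d^2φ/dλ^2 + (2/tan(θ)) (dθ/dλ)(dφ/dλ) = 0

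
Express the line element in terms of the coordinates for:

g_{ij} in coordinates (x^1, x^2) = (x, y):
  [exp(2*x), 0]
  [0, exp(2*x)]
ds^2 = g_{ij} dx^i dx^j; only the non-zero components contribute.
ds^2 = exp(2*x) dx^2 + exp(2*x) dy^2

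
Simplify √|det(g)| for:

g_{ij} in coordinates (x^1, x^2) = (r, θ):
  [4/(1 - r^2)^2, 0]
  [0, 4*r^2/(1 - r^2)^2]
det(g) = 16*r^2/(1 - r^2)^4
√|det(g)| = 4*r/(r^2 - 1)^2
Volume element: dV = 4*r/(r^2 - 1)^2 dr dθ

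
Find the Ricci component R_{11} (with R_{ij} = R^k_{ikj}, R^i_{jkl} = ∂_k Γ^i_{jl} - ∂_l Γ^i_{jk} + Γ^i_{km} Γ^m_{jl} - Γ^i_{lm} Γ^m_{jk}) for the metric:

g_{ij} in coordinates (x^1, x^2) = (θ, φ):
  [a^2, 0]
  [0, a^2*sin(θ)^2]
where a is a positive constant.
Non-zero Christoffel symbols (Γ^k_{ij} = Γ^k_{ji}):
Γ^θ_{φ φ} = -sin(2*θ)/2
Γ^φ_{θ φ} = 1/tan(θ)
R^θ_{θ θ θ} = 0 (a repeated index in an antisymmetric pair)
R^φ_{θ φ θ} = ∂_φ Γ^φ_{θ θ} - ∂_θ Γ^φ_{θ φ} + Γ^φ_{φ m} Γ^m_{θ θ} - Γ^φ_{θ m} Γ^m_{θ φ}
  = (0) - (-1/sin(θ)^2) + (0) - (1/tan(θ)^2) = 1
R_{θθ} = R^θ_{θ θ θ} + R^φ_{θ φ θ} = (0) + (1) = 1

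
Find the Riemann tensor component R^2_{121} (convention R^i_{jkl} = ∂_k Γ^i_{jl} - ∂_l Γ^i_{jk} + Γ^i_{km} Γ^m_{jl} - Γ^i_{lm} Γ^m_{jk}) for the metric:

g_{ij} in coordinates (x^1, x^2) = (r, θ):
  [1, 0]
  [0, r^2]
Non-zero Christoffel symbols (Γ^k_{ij} = Γ^k_{ji}):
Γ^r_{θ θ} = -r
Γ^θ_{r θ} = 1/r
R^θ_{r θ r} = ∂_θ Γ^θ_{r r} - ∂_r Γ^θ_{r θ} + Γ^θ_{θ m} Γ^m_{r r} - Γ^θ_{r m} Γ^m_{r θ}
  = (0) - (-1/r^2) + (0) - (1/r^2) = 0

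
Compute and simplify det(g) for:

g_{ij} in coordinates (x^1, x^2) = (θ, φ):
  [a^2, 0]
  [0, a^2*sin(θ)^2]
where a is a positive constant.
For a 2×2 metric: det(g) = g_{11}·g_{22} - g_{12}·g_{21}
= (a^2)·(a^2*sin(θ)^2) - (0)·(0)
= a^4*sin(θ)^2 - 0
det(g) = a^4*sin(θ)^2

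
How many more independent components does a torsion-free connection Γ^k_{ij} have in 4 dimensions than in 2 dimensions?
Independent components in n dimensions: n × n(n+1)/2 = n^2(n+1)/2.
4D: 4 × 10 = 40
2D: 2 × 3 = 6
Difference = 40 - 6 = 34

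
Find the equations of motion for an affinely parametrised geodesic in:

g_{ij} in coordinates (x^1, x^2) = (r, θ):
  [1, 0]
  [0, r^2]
Geodesic equation: d^2x^k/dλ^2 + Γ^k_{ij} (dx^i/dλ)(dx^j/dλ) = 0.
Non-zero Christoffel symbols:
Γ^r_{θ θ} = -r
Γ^θ_{r θ} = 1/r
Substituting (the symmetric pair Γ^k_{ij}, Γ^k_{ji} combines into a factor 2):
d^2r/dλ^2 - r (dθ/dλ)^2 = 0
d^2θ/dλ^2 + (2/r) (dr/dλ)(dθ/dλ) = 0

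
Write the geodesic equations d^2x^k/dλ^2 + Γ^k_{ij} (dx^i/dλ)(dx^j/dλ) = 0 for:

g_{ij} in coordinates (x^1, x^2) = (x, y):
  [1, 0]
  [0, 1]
Geodesic equation: d^2x^k/dλ^2 + Γ^k_{ij} (dx^i/dλ)(dx^j/dλ) = 0.
All Christoffel symbols vanish, so the geodesics are straight lines:
d^2x/dλ^2 = 0
d^2y/dλ^2 = 0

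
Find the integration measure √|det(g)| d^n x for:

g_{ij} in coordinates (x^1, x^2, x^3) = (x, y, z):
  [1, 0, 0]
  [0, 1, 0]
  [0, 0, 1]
det(g) = 1
√|det(g)| = 1
Volume element: dV = 1 dx dy dz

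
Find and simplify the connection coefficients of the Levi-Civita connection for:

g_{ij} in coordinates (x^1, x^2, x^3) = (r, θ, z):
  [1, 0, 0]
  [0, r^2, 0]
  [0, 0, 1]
Using Γ^k_{ij} = (1/2) g^{km} (∂_i g_{mj} + ∂_j g_{mi} - ∂_m g_{ij}); the metric is diagonal, so only the m = k term contributes.
Non-zero symbols (using the symmetry Γ^k_{ij} = Γ^k_{ji}):
Γ^r_{θ θ} = (1/2) g^{rr} (∂_θ g_{rθ} + ∂_θ g_{rθ} - ∂_r g_{θθ}) = (1/2)(1)((0) + (0) - (2*r)) = -r
Γ^θ_{r θ} = (1/2) g^{θθ} (∂_r g_{θθ} + ∂_θ g_{θr} - ∂_θ g_{rθ}) = (1/2)(1/r^2)((2*r) + (0) - (0)) = 1/r
All other Christoffel symbols are zero.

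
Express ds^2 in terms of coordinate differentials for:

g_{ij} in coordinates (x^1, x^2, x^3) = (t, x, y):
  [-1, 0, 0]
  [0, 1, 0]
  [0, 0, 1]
ds^2 = g_{ij} dx^i dx^j; only the non-zero components contribute.
ds^2 = -dt^2 + dx^2 + dy^2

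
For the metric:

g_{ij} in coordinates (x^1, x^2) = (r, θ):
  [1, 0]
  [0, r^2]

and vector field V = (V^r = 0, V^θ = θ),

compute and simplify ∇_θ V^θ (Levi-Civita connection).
Non-zero Christoffel symbols:
Γ^r_{θ θ} = -r
Γ^θ_{r θ} = 1/r
∇_θ V^θ = ∂_θ V^θ + Γ^θ_{θ j} V^j
  = (1) + (1/r)(0) + (0)(θ)
  = 1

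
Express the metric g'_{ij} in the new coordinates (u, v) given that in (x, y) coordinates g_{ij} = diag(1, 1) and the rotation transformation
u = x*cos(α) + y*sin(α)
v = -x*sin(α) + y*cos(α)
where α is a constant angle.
Invert the transformation: x = u*cos(α) - v*sin(α), y = u*sin(α) + v*cos(α)
g'_{ij} = (∂x^k/∂x'^i)(∂x^l/∂x'^j) g_{kl}; with g_{kl} = δ_{kl} this is Σ_k (∂x^k/∂x'^i)(∂x^k/∂x'^j).
Jacobian: ∂x/∂u = cos(α), ∂x/∂v = -sin(α), ∂y/∂u = sin(α), ∂y/∂v = cos(α)
g'_{uu} = (cos(α))(cos(α)) + (sin(α))(sin(α)) = 1
g'_{uv} = (cos(α))(-sin(α)) + (sin(α))(cos(α)) = 0
g'_{vv} = (-sin(α))(-sin(α)) + (cos(α))(cos(α)) = 1
g'_{ij} = diag(1, 1)
The Euclidean metric is invariant under rotations.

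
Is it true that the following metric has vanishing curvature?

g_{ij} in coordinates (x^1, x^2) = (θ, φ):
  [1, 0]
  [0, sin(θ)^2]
Non-zero Christoffel symbols:
Γ^θ_{φ φ} = -sin(2*θ)/2
Γ^φ_{θ φ} = 1/tan(θ)
Ricci tensor: R_{θθ} = 1, R_{θφ} = 0, R_{φφ} = sin(θ)^2
The Ricci tensor is non-zero, so the Riemann tensor is non-zero: not flat.
No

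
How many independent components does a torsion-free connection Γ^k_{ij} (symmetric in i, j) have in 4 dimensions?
Γ^k_{ij} has n choices for the upper index and n(n+1)/2 independent symmetric lower index pairs.
Total = 4 × 4×5/2 = 4 × 10 = 40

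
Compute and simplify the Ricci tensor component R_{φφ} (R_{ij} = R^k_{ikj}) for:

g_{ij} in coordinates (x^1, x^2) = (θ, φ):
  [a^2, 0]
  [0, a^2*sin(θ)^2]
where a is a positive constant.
Non-zero Christoffel symbols (Γ^k_{ij} = Γ^k_{ji}):
Γ^θ_{φ φ} = -sin(2*θ)/2
Γ^φ_{θ φ} = 1/tan(θ)
R^θ_{φ θ φ} = ∂_θ Γ^θ_{φ φ} - ∂_φ Γ^θ_{φ θ} + Γ^θ_{θ m} Γ^m_{φ φ} - Γ^θ_{φ m} Γ^m_{φ θ}
  = (-cos(2*θ)) - (0) + (0) - (-cos(θ)^2) = sin(θ)^2
R^φ_{φ φ φ} = 0 (a repeated index in an antisymmetric pair)
R_{φφ} = R^θ_{φ θ φ} + R^φ_{φ φ φ} = (sin(θ)^2) + (0) = sin(θ)^2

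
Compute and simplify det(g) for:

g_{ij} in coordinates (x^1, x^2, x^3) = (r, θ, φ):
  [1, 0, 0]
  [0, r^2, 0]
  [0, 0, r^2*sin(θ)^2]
Diagonal metric: det(g) = g_{11}·g_{22}·g_{33}
= (1)·(r^2)·(r^2*sin(θ)^2)
det(g) = r^4*sin(θ)^2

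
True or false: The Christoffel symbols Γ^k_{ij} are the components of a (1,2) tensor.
Under a change of coordinates Γ picks up an inhomogeneous term ∂²x/∂x'∂x'; e.g. Γ = 0 in Cartesian coordinates but Γ^r_{θθ} = -r in polar coordinates on the same flat plane.
False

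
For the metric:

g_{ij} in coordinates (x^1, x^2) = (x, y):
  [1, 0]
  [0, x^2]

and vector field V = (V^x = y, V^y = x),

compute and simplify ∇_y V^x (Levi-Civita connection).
Non-zero Christoffel symbols:
Γ^x_{y y} = -x
Γ^y_{x y} = 1/x
∇_y V^x = ∂_y V^x + Γ^x_{y j} V^j
  = (1) + (0)(y) + (-x)(x)
  = 1 - x^2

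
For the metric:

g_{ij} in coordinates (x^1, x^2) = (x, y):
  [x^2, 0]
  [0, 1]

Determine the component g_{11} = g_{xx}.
With x^1 = x, x^2 = y, g_{11} = g_{xx} is the row-1, column-1 entry of the matrix.
g_{11} = x^2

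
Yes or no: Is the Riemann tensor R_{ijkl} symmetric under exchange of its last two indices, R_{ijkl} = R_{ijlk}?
It is antisymmetric in the last pair: R_{ijkl} = -R_{ijlk}.
No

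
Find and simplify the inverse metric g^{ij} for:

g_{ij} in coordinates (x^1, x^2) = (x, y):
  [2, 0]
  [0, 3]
The metric is diagonal, so g^{ij} is diagonal with entries 1/g_{ii}: diag(1/2, 1/3).
g^{ij}:
  [1/2, 0]
  [0, 1/3]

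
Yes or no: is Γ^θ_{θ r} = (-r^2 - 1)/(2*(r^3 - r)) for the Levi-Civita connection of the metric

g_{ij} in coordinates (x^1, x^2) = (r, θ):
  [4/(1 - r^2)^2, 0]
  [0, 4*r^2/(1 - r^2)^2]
Γ^θ_{θ r} = (1/2) g^{θθ} (∂_θ g_{θr} + ∂_r g_{θθ} - ∂_θ g_{θr}) = (1/2)((1 - r^2)^2/(4*r^2))((0) + (-8*(r^3 + r)/(r^2 - 1)^3) - (0)) = (-r^2 - 1)/(r^3 - r)
This differs from the proposed value (-r^2 - 1)/(2*(r^3 - r)).
No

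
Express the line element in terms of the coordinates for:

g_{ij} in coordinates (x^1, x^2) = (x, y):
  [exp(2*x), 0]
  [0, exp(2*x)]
ds^2 = g_{ij} dx^i dx^j; only the non-zero components contribute.
ds^2 = exp(2*x) dx^2 + exp(2*x) dy^2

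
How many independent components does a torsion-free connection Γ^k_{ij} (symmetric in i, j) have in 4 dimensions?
Γ^k_{ij} has n choices for the upper index and n(n+1)/2 independent symmetric lower index pairs.
Total = 4 × 4×5/2 = 4 × 10 = 40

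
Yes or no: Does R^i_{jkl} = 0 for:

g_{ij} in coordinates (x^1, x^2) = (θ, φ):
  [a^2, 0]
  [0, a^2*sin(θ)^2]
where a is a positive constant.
Non-zero Christoffel symbols:
Γ^θ_{φ φ} = -sin(2*θ)/2
Γ^φ_{θ φ} = 1/tan(θ)
Ricci tensor: R_{θθ} = 1, R_{θφ} = 0, R_{φφ} = sin(θ)^2
The Ricci tensor is non-zero, so the Riemann tensor is non-zero: not flat.
No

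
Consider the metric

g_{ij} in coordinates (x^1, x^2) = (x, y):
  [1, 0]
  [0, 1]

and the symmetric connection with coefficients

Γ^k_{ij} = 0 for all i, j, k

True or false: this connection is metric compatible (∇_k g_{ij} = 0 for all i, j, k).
Using ∇_k g_{ij} = ∂_k g_{ij} - Γ^m_{ki} g_{mj} - Γ^m_{kj} g_{im}:
e.g. ∇_x g_{xy} = (0) - (0) - (0) = 0
Every component ∇_k g_{ij} vanishes: the connection is metric compatible.
True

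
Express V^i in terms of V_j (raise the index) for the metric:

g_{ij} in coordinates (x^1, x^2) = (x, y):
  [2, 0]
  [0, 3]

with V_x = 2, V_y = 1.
Inverse metric (diagonal): g^{xx} = 1/2, g^{yy} = 1/3
V^i = g^{ij} V_j:
V^x = (1/2)(2) + (0)(1) = 1
V^y = (0)(2) + (1/3)(1) = 1/3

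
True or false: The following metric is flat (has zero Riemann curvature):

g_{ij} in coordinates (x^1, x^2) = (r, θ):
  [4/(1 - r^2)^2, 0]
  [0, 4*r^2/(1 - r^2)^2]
Non-zero Christoffel symbols:
Γ^r_{r r} = 2*r/(1 - r^2)
Γ^r_{θ θ} = (r^3 + r)/(r^2 - 1)
Γ^θ_{r θ} = (-r^2 - 1)/(r^3 - r)
Ricci tensor: R_{rr} = -4/(r^2 - 1)^2, R_{rθ} = 0, R_{θθ} = -4*r^2/(r^2 - 1)^2
The Ricci tensor is non-zero, so the Riemann tensor is non-zero: not flat.
False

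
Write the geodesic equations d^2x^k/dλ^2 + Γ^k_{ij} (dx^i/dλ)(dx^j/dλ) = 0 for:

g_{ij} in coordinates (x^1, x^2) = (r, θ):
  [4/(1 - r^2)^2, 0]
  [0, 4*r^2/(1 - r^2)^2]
Geodesic equation: d^2x^k/dλ^2 + Γ^k_{ij} (dx^i/dλ)(dx^j/dλ) = 0.
Non-zero Christoffel symbols:
Γ^r_{r r} = 2*r/(1 - r^2)
Γ^r_{θ θ} = (r^3 + r)/(r^2 - 1)
Γ^θ_{r θ} = (-r^2 - 1)/(r^3 - r)
Substituting (the symmetric pair Γ^k_{ij}, Γ^k_{ji} combines into a factor 2):
d^2r/dλ^2 + (2*r/(1 - r^2)) (dr/dλ)^2 + ((r^3 + r)/(r^2 - 1)) (dθ/dλ)^2 = 0
d^2θ/dλ^2 + ((-2*r^2 - 2)/(r^3 - r)) (dr/dλ)(dθ/dλ) = 0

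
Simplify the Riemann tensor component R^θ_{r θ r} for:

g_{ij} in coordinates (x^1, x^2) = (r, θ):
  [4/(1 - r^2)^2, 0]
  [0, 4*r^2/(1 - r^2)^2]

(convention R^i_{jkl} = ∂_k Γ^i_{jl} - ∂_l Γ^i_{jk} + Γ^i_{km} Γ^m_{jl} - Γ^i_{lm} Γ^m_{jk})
Non-zero Christoffel symbols (Γ^k_{ij} = Γ^k_{ji}):
Γ^r_{r r} = 2*r/(1 - r^2)
Γ^r_{θ θ} = (r^3 + r)/(r^2 - 1)
Γ^θ_{r θ} = (-r^2 - 1)/(r^3 - r)
R^θ_{r θ r} = ∂_θ Γ^θ_{r r} - ∂_r Γ^θ_{r θ} + Γ^θ_{θ m} Γ^m_{r r} - Γ^θ_{r m} Γ^m_{r θ}
  = (0) - ((r^4 + 4*r^2 - 1)/(r^3 - r)^2) + (2*(r^2 + 1)/(r^2 - 1)^2) - ((r^2 + 1)^2/(r^3 - r)^2) = -4/(r^2 - 1)^2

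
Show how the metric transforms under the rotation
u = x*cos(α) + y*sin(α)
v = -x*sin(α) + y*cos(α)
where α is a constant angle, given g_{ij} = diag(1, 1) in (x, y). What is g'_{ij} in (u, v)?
Invert the transformation: x = u*cos(α) - v*sin(α), y = u*sin(α) + v*cos(α)
g'_{ij} = (∂x^k/∂x'^i)(∂x^l/∂x'^j) g_{kl}; with g_{kl} = δ_{kl} this is Σ_k (∂x^k/∂x'^i)(∂x^k/∂x'^j).
Jacobian: ∂x/∂u = cos(α), ∂x/∂v = -sin(α), ∂y/∂u = sin(α), ∂y/∂v = cos(α)
g'_{uu} = (cos(α))(cos(α)) + (sin(α))(sin(α)) = 1
g'_{uv} = (cos(α))(-sin(α)) + (sin(α))(cos(α)) = 0
g'_{vv} = (-sin(α))(-sin(α)) + (cos(α))(cos(α)) = 1
g'_{ij} = diag(1, 1)
The Euclidean metric is invariant under rotations.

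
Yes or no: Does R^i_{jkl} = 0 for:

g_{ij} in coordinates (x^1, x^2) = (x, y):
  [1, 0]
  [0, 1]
All metric components are constant, so every Christoffel symbol vanishes and R^i_{jkl} = 0.
Yes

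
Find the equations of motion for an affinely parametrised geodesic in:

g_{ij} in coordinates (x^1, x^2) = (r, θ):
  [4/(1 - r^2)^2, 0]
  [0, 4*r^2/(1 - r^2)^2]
Geodesic equation: d^2x^k/dλ^2 + Γ^k_{ij} (dx^i/dλ)(dx^j/dλ) = 0.
Non-zero Christoffel symbols:
Γ^r_{r r} = 2*r/(1 - r^2)
Γ^r_{θ θ} = (r^3 + r)/(r^2 - 1)
Γ^θ_{r θ} = (-r^2 - 1)/(r^3 - r)
Substituting (the symmetric pair Γ^k_{ij}, Γ^k_{ji} combines into a factor 2):
d^2r/dλ^2 + (2*r/(1 - r^2)) (dr/dλ)^2 + ((r^3 + r)/(r^2 - 1)) (dθ/dλ)^2 = 0
d^2θ/dλ^2 + ((-2*r^2 - 2)/(r^3 - r)) (dr/dλ)(dθ/dλ) = 0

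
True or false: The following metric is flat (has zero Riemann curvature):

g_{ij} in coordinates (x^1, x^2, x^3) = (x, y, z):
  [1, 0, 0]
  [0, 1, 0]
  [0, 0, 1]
All metric components are constant, so every Christoffel symbol vanishes and R^i_{jkl} = 0.
True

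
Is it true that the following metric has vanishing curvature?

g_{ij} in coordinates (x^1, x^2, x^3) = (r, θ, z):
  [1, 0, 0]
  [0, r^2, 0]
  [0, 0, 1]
Non-zero Christoffel symbols:
Γ^r_{θ θ} = -r
Γ^θ_{r θ} = 1/r
Ricci tensor: R_{rr} = 0, R_{rθ} = 0, R_{rz} = 0, R_{θθ} = 0, R_{θz} = 0, R_{zz} = 0
All R_{ij} vanish; in 3 dimensions the Riemann tensor is fully determined by the Ricci tensor, so R^i_{jkl} = 0: the metric is flat (curvilinear coordinates on flat space).
Yes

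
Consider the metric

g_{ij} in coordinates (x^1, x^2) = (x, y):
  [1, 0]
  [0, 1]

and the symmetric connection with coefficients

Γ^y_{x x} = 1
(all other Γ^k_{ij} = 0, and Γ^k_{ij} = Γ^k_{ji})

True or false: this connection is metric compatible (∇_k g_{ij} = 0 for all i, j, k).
Using ∇_k g_{ij} = ∂_k g_{ij} - Γ^m_{ki} g_{mj} - Γ^m_{kj} g_{im}:
∇_x g_{xy} = (0) - (1) - (0) = -1 ≠ 0
So the connection is not metric compatible (it is not the Levi-Civita connection).
False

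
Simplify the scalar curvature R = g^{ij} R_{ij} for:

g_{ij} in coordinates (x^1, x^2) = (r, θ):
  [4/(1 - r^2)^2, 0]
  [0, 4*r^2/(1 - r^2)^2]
Non-zero Christoffel symbols (Γ^k_{ij} = Γ^k_{ji}):
Γ^r_{r r} = 2*r/(1 - r^2)
Γ^r_{θ θ} = (r^3 + r)/(r^2 - 1)
Γ^θ_{r θ} = (-r^2 - 1)/(r^3 - r)
Ricci tensor (R_{ij} = R^k_{ikj}): R_{rr} = -4/(r^2 - 1)^2, R_{rθ} = 0, R_{θθ} = -4*r^2/(r^2 - 1)^2
Inverse metric: g^{rr} = (1 - r^2)^2/4, g^{θθ} = (1 - r^2)^2/(4*r^2)
R = g^{ij} R_{ij} = ((1 - r^2)^2/4)(-4/(r^2 - 1)^2) + ((1 - r^2)^2/(4*r^2))(-4*r^2/(r^2 - 1)^2) = -2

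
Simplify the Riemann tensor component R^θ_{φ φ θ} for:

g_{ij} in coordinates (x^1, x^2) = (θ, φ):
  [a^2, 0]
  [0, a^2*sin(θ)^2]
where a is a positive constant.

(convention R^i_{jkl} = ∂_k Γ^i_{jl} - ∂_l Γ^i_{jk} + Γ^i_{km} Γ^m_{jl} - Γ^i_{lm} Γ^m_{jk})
Non-zero Christoffel symbols (Γ^k_{ij} = Γ^k_{ji}):
Γ^θ_{φ φ} = -sin(2*θ)/2
Γ^φ_{θ φ} = 1/tan(θ)
R^θ_{φ φ θ} = ∂_φ Γ^θ_{φ θ} - ∂_θ Γ^θ_{φ φ} + Γ^θ_{φ m} Γ^m_{φ θ} - Γ^θ_{θ m} Γ^m_{φ φ}
  = (0) - (-cos(2*θ)) + (-cos(θ)^2) - (0) = -sin(θ)^2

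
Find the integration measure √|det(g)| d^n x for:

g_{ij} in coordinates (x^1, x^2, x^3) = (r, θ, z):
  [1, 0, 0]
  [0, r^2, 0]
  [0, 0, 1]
det(g) = r^2
√|det(g)| = r
Volume element: dV = r dr dθ dz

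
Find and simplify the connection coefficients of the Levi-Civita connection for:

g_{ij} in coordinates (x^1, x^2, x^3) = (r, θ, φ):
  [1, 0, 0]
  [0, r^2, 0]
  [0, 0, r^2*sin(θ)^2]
Using Γ^k_{ij} = (1/2) g^{km} (∂_i g_{mj} + ∂_j g_{mi} - ∂_m g_{ij}); the metric is diagonal, so only the m = k term contributes.
Non-zero symbols (using the symmetry Γ^k_{ij} = Γ^k_{ji}):
Γ^r_{θ θ} = (1/2) g^{rr} (∂_θ g_{rθ} + ∂_θ g_{rθ} - ∂_r g_{θθ}) = (1/2)(1)((0) + (0) - (2*r)) = -r
Γ^r_{φ φ} = (1/2) g^{rr} (∂_φ g_{rφ} + ∂_φ g_{rφ} - ∂_r g_{φφ}) = (1/2)(1)((0) + (0) - (2*r*sin(θ)^2)) = -r*sin(θ)^2
Γ^θ_{r θ} = (1/2) g^{θθ} (∂_r g_{θθ} + ∂_θ g_{θr} - ∂_θ g_{rθ}) = (1/2)(1/r^2)((2*r) + (0) - (0)) = 1/r
Γ^θ_{φ φ} = (1/2) g^{θθ} (∂_φ g_{θφ} + ∂_φ g_{θφ} - ∂_θ g_{φφ}) = (1/2)(1/r^2)((0) + (0) - (r^2*sin(2*θ))) = -sin(2*θ)/2
Γ^φ_{r φ} = (1/2) g^{φφ} (∂_r g_{φφ} + ∂_φ g_{φr} - ∂_φ g_{rφ}) = (1/2)(1/(r^2*sin(θ)^2))((2*r*sin(θ)^2) + (0) - (0)) = 1/r
Γ^φ_{θ φ} = (1/2) g^{φφ} (∂_θ g_{φφ} + ∂_φ g_{φθ} - ∂_φ g_{θφ}) = (1/2)(1/(r^2*sin(θ)^2))((r^2*sin(2*θ)) + (0) - (0)) = 1/tan(θ)
All other Christoffel symbols are zero.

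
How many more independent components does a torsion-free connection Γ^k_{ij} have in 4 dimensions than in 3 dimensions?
Independent components in n dimensions: n × n(n+1)/2 = n^2(n+1)/2.
4D: 4 × 10 = 40
3D: 3 × 6 = 18
Difference = 40 - 18 = 22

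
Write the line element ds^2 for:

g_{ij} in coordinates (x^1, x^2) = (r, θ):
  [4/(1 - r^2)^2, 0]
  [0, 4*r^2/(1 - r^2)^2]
ds^2 = g_{ij} dx^i dx^j; only the non-zero components contribute.
ds^2 = (4/(1 - r^2)^2) dr^2 + (4*r^2/(1 - r^2)^2) dθ^2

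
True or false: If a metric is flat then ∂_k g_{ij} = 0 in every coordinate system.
Flatness means R^i_{jkl} = 0; the components can still vary, e.g. the flat plane in polar coordinates has g_{θθ} = r^2.
False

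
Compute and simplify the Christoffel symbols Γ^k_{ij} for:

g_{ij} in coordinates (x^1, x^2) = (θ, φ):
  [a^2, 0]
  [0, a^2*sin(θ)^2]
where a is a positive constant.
Using Γ^k_{ij} = (1/2) g^{km} (∂_i g_{mj} + ∂_j g_{mi} - ∂_m g_{ij}); the metric is diagonal, so only the m = k term contributes.
Non-zero symbols (using the symmetry Γ^k_{ij} = Γ^k_{ji}):
Γ^θ_{φ φ} = (1/2) g^{θθ} (∂_φ g_{θφ} + ∂_φ g_{θφ} - ∂_θ g_{φφ}) = (1/2)(1/a^2)((0) + (0) - (a^2*sin(2*θ))) = -sin(2*θ)/2
Γ^φ_{θ φ} = (1/2) g^{φφ} (∂_θ g_{φφ} + ∂_φ g_{φθ} - ∂_φ g_{θφ}) = (1/2)(1/(a^2*sin(θ)^2))((a^2*sin(2*θ)) + (0) - (0)) = 1/tan(θ)
All other Christoffel symbols are zero.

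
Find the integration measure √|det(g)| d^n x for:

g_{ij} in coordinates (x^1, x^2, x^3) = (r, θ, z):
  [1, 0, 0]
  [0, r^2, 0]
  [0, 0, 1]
det(g) = r^2
√|det(g)| = r
Volume element: dV = r dr dθ dz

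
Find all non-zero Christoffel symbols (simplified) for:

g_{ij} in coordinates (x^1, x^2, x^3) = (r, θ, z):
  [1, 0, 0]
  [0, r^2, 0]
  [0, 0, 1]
Using Γ^k_{ij} = (1/2) g^{km} (∂_i g_{mj} + ∂_j g_{mi} - ∂_m g_{ij}); the metric is diagonal, so only the m = k term contributes.
Non-zero symbols (using the symmetry Γ^k_{ij} = Γ^k_{ji}):
Γ^r_{θ θ} = (1/2) g^{rr} (∂_θ g_{rθ} + ∂_θ g_{rθ} - ∂_r g_{θθ}) = (1/2)(1)((0) + (0) - (2*r)) = -r
Γ^θ_{r θ} = (1/2) g^{θθ} (∂_r g_{θθ} + ∂_θ g_{θr} - ∂_θ g_{rθ}) = (1/2)(1/r^2)((2*r) + (0) - (0)) = 1/r
All other Christoffel symbols are zero.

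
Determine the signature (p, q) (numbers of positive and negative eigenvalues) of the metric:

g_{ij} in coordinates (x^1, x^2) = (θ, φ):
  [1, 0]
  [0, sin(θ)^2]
The metric is diagonal, so its eigenvalues are the diagonal entries: 1, sin(θ)^2 (at a generic point, where coordinate-dependent entries are positive).
2 positive, 0 negative.
(2, 0) - Riemannian (positive definite)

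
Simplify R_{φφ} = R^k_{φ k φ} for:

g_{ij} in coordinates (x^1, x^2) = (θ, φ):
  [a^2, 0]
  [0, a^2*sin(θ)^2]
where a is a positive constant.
Non-zero Christoffel symbols (Γ^k_{ij} = Γ^k_{ji}):
Γ^θ_{φ φ} = -sin(2*θ)/2
Γ^φ_{θ φ} = 1/tan(θ)
R^θ_{φ θ φ} = ∂_θ Γ^θ_{φ φ} - ∂_φ Γ^θ_{φ θ} + Γ^θ_{θ m} Γ^m_{φ φ} - Γ^θ_{φ m} Γ^m_{φ θ}
  = (-cos(2*θ)) - (0) + (0) - (-cos(θ)^2) = sin(θ)^2
R^φ_{φ φ φ} = 0 (a repeated index in an antisymmetric pair)
R_{φφ} = R^θ_{φ θ φ} + R^φ_{φ φ φ} = (sin(θ)^2) + (0) = sin(θ)^2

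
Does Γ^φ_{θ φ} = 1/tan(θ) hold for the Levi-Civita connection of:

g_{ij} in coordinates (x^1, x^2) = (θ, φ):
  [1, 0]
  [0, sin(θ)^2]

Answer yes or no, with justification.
Γ^φ_{θ φ} = (1/2) g^{φφ} (∂_θ g_{φφ} + ∂_φ g_{φθ} - ∂_φ g_{θφ}) = (1/2)(1/sin(θ)^2)((sin(2*θ)) + (0) - (0)) = 1/tan(θ)
This equals the proposed value 1/tan(θ).
Yes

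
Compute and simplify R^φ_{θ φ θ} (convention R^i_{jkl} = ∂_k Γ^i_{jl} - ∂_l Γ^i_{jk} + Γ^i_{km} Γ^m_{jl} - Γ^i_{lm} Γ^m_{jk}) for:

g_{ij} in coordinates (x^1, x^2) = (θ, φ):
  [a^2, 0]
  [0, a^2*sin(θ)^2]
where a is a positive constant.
Non-zero Christoffel symbols (Γ^k_{ij} = Γ^k_{ji}):
Γ^θ_{φ φ} = -sin(2*θ)/2
Γ^φ_{θ φ} = 1/tan(θ)
R^φ_{θ φ θ} = ∂_φ Γ^φ_{θ θ} - ∂_θ Γ^φ_{θ φ} + Γ^φ_{φ m} Γ^m_{θ θ} - Γ^φ_{θ m} Γ^m_{θ φ}
  = (0) - (-1/sin(θ)^2) + (0) - (1/tan(θ)^2) = 1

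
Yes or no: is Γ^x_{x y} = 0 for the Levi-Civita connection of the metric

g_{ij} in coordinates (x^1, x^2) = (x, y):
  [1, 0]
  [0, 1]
Γ^x_{x y} = (1/2) g^{xx} (∂_x g_{xy} + ∂_y g_{xx} - ∂_x g_{xy}) = (1/2)(1)((0) + (0) - (0)) = 0
This equals the proposed value 0.
Yes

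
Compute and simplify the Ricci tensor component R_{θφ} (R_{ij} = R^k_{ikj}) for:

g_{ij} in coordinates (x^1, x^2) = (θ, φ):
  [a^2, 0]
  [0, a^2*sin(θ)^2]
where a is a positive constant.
Non-zero Christoffel symbols (Γ^k_{ij} = Γ^k_{ji}):
Γ^θ_{φ φ} = -sin(2*θ)/2
Γ^φ_{θ φ} = 1/tan(θ)
R^θ_{θ θ φ} = 0 (a repeated index in an antisymmetric pair)
R^φ_{θ φ φ} = 0 (a repeated index in an antisymmetric pair)
R_{θφ} = R^θ_{θ θ φ} + R^φ_{θ φ φ} = (0) + (0) = 0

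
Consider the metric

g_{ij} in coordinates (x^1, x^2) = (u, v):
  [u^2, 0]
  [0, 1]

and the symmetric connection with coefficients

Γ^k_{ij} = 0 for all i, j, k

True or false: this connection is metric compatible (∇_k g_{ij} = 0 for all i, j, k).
Using ∇_k g_{ij} = ∂_k g_{ij} - Γ^m_{ki} g_{mj} - Γ^m_{kj} g_{im}:
∇_u g_{uu} = (2*u) - (0) - (0) = 2*u ≠ 0
So the connection is not metric compatible (it is not the Levi-Civita connection).
False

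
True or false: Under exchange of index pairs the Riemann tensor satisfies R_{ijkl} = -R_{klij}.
The pair-exchange symmetry has a plus sign: R_{ijkl} = +R_{klij}.
False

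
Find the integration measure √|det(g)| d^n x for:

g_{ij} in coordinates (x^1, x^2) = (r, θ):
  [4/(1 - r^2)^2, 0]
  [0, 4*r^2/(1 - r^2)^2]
det(g) = 16*r^2/(1 - r^2)^4
√|det(g)| = 4*r/(r^2 - 1)^2
Volume element: dV = 4*r/(r^2 - 1)^2 dr dθ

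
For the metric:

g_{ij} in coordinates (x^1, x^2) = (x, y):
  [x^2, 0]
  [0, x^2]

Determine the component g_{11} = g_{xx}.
With x^1 = x, x^2 = y, g_{11} = g_{xx} is the row-1, column-1 entry of the matrix.
g_{11} = x^2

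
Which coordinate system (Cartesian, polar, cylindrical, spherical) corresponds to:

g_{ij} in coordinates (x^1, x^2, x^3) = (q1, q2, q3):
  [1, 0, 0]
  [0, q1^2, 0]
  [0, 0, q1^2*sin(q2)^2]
The line element ds^2 = dq1^2 + q1^2 dq2^2 + q1^2 sin(q2)^2 dq3^2 is dr^2 + r^2 dθ^2 + r^2 sin(θ)^2 dφ^2 with q1 = r, q2 = θ, q3 = φ.
spherical coordinates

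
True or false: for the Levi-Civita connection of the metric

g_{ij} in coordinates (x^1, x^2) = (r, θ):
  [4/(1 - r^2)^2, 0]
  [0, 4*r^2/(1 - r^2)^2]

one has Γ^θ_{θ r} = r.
Γ^θ_{θ r} = (1/2) g^{θθ} (∂_θ g_{θr} + ∂_r g_{θθ} - ∂_θ g_{θr}) = (1/2)((1 - r^2)^2/(4*r^2))((0) + (-8*(r^3 + r)/(r^2 - 1)^3) - (0)) = (-r^2 - 1)/(r^3 - r)
This differs from the proposed value r.
False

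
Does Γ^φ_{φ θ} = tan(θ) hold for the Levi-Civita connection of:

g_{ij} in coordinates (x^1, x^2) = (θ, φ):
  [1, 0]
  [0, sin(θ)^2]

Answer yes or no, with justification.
Γ^φ_{φ θ} = (1/2) g^{φφ} (∂_φ g_{φθ} + ∂_θ g_{φφ} - ∂_φ g_{φθ}) = (1/2)(1/sin(θ)^2)((0) + (sin(2*θ)) - (0)) = 1/tan(θ)
This differs from the proposed value tan(θ).
No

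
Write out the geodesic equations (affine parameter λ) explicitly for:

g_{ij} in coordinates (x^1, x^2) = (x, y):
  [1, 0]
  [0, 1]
Geodesic equation: d^2x^k/dλ^2 + Γ^k_{ij} (dx^i/dλ)(dx^j/dλ) = 0.
All Christoffel symbols vanish, so the geodesics are straight lines:
d^2x/dλ^2 = 0
d^2y/dλ^2 = 0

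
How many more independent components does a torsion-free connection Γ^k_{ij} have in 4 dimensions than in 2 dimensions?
Independent components in n dimensions: n × n(n+1)/2 = n^2(n+1)/2.
4D: 4 × 10 = 40
2D: 2 × 3 = 6
Difference = 40 - 6 = 34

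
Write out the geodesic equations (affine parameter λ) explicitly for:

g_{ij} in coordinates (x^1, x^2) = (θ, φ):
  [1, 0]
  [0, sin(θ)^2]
Geodesic equation: d^2x^k/dλ^2 + Γ^k_{ij} (dx^i/dλ)(dx^j/dλ) = 0.
Non-zero Christoffel symbols:
Γ^θ_{φ φ} = -sin(2*θ)/2
Γ^φ_{θ φ} = 1/tan(θ)
Substituting (the symmetric pair Γ^k_{ij}, Γ^k_{ji} combines into a factor 2):
d^2θ/dλ^2 - (sin(2*θ)/2) (dφ/dλ)^2 = 0
d^2φ/dλ^2 + (2/tan(θ)) (dθ/dλ)(dφ/dλ) = 0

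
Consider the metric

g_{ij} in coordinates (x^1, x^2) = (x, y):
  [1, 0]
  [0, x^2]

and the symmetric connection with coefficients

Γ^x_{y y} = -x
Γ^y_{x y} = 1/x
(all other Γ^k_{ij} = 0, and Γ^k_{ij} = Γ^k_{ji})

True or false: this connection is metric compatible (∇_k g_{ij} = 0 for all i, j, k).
Using ∇_k g_{ij} = ∂_k g_{ij} - Γ^m_{ki} g_{mj} - Γ^m_{kj} g_{im}:
e.g. ∇_x g_{yy} = (2*x) - (x) - (x) = 0
Every component ∇_k g_{ij} vanishes: the connection is metric compatible.
True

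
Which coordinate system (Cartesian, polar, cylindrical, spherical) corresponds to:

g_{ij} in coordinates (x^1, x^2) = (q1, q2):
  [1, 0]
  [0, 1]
All components are constant and the metric is the identity, i.e. orthonormal rectilinear coordinates.
Cartesian (2D) coordinates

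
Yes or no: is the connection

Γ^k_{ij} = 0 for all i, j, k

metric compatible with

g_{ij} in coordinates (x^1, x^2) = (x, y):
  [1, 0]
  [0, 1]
Using ∇_k g_{ij} = ∂_k g_{ij} - Γ^m_{ki} g_{mj} - Γ^m_{kj} g_{im}:
e.g. ∇_y g_{xy} = (0) - (0) - (0) = 0
Every component ∇_k g_{ij} vanishes: the connection is metric compatible.
Yes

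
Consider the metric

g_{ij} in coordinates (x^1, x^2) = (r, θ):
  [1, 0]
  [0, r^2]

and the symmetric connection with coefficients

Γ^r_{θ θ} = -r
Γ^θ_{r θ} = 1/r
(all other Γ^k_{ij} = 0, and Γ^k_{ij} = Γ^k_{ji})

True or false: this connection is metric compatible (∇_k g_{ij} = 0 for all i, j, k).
Using ∇_k g_{ij} = ∂_k g_{ij} - Γ^m_{ki} g_{mj} - Γ^m_{kj} g_{im}:
e.g. ∇_r g_{θθ} = (2*r) - (r) - (r) = 0
Every component ∇_k g_{ij} vanishes: the connection is metric compatible.
True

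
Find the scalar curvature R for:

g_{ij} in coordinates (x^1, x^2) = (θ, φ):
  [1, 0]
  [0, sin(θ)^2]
Non-zero Christoffel symbols (Γ^k_{ij} = Γ^k_{ji}):
Γ^θ_{φ φ} = -sin(2*θ)/2
Γ^φ_{θ φ} = 1/tan(θ)
Ricci tensor (R_{ij} = R^k_{ikj}): R_{θθ} = 1, R_{θφ} = 0, R_{φφ} = sin(θ)^2
Inverse metric: g^{θθ} = 1, g^{φφ} = 1/sin(θ)^2
R = g^{ij} R_{ij} = (1)(1) + (1/sin(θ)^2)(sin(θ)^2) = 2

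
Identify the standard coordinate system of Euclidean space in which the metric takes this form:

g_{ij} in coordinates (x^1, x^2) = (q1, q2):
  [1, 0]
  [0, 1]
All components are constant and the metric is the identity, i.e. orthonormal rectilinear coordinates.
Cartesian (2D) coordinates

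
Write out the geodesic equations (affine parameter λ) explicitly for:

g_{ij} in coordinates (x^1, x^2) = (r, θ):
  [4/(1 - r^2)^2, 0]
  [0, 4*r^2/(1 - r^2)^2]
Geodesic equation: d^2x^k/dλ^2 + Γ^k_{ij} (dx^i/dλ)(dx^j/dλ) = 0.
Non-zero Christoffel symbols:
Γ^r_{r r} = 2*r/(1 - r^2)
Γ^r_{θ θ} = (r^3 + r)/(r^2 - 1)
Γ^θ_{r θ} = (-r^2 - 1)/(r^3 - r)
Substituting (the symmetric pair Γ^k_{ij}, Γ^k_{ji} combines into a factor 2):
d^2r/dλ^2 + (2*r/(1 - r^2)) (dr/dλ)^2 + ((r^3 + r)/(r^2 - 1)) (dθ/dλ)^2 = 0
d^2θ/dλ^2 + ((-2*r^2 - 2)/(r^3 - r)) (dr/dλ)(dθ/dλ) = 0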